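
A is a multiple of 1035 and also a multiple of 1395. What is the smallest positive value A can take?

32085

1035 = 3² · 5 · 23; 1395 = 3² · 5 · 31
max exponents: 3² · 5 · 23 · 31 = 32085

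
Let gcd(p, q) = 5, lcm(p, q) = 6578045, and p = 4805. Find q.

p·q = gcd·lcm = 5·6578045 = 32890225, so q = 32890225/4805 = 6845.

6845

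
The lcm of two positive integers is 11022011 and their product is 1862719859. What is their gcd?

169

gcd·lcm = product, so gcd = 1862719859/11022011 = 169.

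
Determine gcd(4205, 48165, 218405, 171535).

4205 = 5 · 29²; 48165 = 3 · 5 · 13² · 19; 218405 = 5 · 11² · 19²; 171535 = 5 · 7 · 13² · 29
gcd takes min exponent of each prime: 5 = 5

5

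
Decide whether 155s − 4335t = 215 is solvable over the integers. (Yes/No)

By Bézout, 155s − 4335t = 215 has integer solutions iff gcd(155, 4335) | 215.
Euclid: 4335 = 27·155 + 150; 155 = 1·150 + 5; 150 = 30·5 + 0. gcd = 5; 215 mod 5 = 0. Yes.

Yes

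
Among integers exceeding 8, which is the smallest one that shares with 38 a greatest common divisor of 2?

38 = 2·19. Any k with gcd(k, 38) = 2 is a multiple of 2, say 2s, with s coprime to 19.
Need s > 8/2, so s ≥ 5. First s ≥ 5 with gcd(s, 19) = 1 is s = 5. Thus k = 2·5 = 10.

10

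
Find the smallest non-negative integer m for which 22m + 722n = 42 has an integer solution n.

gcd(22, 722) = 2 (Euclid: 722 = 32·22 + 18; 22 = 1·18 + 4; 18 = 4·4 + 2; 4 = 2·2 + 0), and 2 | 42.
Extended Euclid: 22·(-164) + 722·(5) = 2. Scale by 21: m₀ = -3444.
General solution m = m₀ + 361t; reducing mod 361 gives m = 166 (and n = -5).

166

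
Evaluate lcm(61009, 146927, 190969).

13135420727

61009 = 13² · 19²; 146927 = 11 · 19² · 37; 190969 = 19² · 23²
lcm takes max exponent of each prime: 11 · 13² · 19² · 23² · 37 = 13135420727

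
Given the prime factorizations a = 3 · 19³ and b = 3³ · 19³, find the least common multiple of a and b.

max exponent per prime: 3³ · 19³ = 185193

185193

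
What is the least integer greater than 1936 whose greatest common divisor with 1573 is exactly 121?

2057

gcd(k, 1573) = 121 forces 121 | k; write k = 121s. Then gcd(121s, 121·13) = 121·gcd(s, 13), so need gcd(s, 13) = 1.
121s > 1936 gives s ≥ 17. The least s ≥ 17 coprime to 13 is 17, so k = 121·17 = 2057.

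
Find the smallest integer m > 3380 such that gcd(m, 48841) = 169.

3549

gcd(m, 48841) = 169 forces 169 | m; write m = 169s. Then gcd(169s, 169·289) = 169·gcd(s, 289), so need gcd(s, 289) = 1.
169s > 3380 gives s ≥ 21. The least s ≥ 21 coprime to 289 is 21, so m = 169·21 = 3549.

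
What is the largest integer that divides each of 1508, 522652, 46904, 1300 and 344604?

52

1508 = 2² · 13 · 29; 522652 = 2² · 13 · 19 · 23²; 46904 = 2³ · 11 · 13 · 41; 1300 = 2² · 5² · 13; 344604 = 2² · 3 · 13 · 47²
gcd takes min exponent of each prime: 2² · 13 = 52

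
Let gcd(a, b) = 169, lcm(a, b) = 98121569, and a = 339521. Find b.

Using ab = gcd(a,b)·lcm(a,b) = 169·98121569 = 16582545161, we get b = 16582545161/339521 = 48841.

48841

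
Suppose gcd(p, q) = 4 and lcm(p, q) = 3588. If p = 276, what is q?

52

Using pq = gcd(p,q)·lcm(p,q) = 4·3588 = 14352, we get q = 14352/276 = 52.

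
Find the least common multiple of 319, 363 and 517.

494769

lcm(319, 363) = 319·363/gcd = 115797/11 = 10527
lcm(10527, 517) = 10527·517/gcd = 5442459/11 = 494769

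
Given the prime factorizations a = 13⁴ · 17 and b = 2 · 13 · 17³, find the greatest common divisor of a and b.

221

min exponent per shared prime: 13 · 17 = 221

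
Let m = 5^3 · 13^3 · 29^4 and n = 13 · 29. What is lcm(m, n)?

194237044625

max exponent per prime: 5^3 · 13^3 · 29^4 = 194237044625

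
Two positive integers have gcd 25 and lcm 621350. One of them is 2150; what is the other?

a·b = gcd·lcm = 25·621350 = 15533750, so b = 15533750/2150 = 7225.

7225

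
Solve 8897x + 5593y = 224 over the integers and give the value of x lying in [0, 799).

gcd(8897, 5593) = 7 (Euclid: 8897 = 1·5593 + 3304; 5593 = 1·3304 + 2289; 3304 = 1·2289 + 1015; 2289 = 2·1015 + 259; 1015 = 3·259 + 238; 259 = 1·238 + 21; 238 = 11·21 + 7; 21 = 3·7 + 0), and 7 | 224.
Extended Euclid: 8897·(259) + 5593·(-412) = 7. Scale by 32: x₀ = 8288.
General solution x = x₀ + 799t; reducing mod 799 gives x = 298 (and y = -474).

298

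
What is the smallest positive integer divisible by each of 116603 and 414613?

2843830567

116603 = 17 · 19³; 414613 = 17 · 29³
max exponents: 17 · 19³ · 29³ = 2843830567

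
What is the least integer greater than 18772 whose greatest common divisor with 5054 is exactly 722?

19494

5054 = 722·7. Any t with gcd(t, 5054) = 722 is a multiple of 722, say 722s, with s coprime to 7.
Need s > 18772/722, so s ≥ 27. First s ≥ 27 with gcd(s, 7) = 1 is s = 27. Thus t = 722·27 = 19494.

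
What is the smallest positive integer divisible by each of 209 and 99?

209 = 11 · 19; 99 = 3² · 11
max exponents: 3² · 11 · 19 = 1881

1881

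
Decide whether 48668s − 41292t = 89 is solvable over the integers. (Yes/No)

No

gcd(48668, 41292): 48668 = 1·41292 + 7376; 41292 = 5·7376 + 4412; 7376 = 1·4412 + 2964; 4412 = 1·2964 + 1448; 2964 = 2·1448 + 68; 1448 = 21·68 + 20; 68 = 3·20 + 8; 20 = 2·8 + 4; 8 = 2·4 + 0 → 4
4 does not divide 89, so a solution does not exist.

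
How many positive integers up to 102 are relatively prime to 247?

Prime factors of 247: 13, 19. Count integers ≤ 102 divisible by none of them.
By inclusion–exclusion: 102 − ⌊102/13⌋ − ⌊102/19⌋ + ⌊102/247⌋ = 90.

90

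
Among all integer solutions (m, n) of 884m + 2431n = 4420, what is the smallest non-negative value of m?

5

gcd(884, 2431) = 221 (Euclid: 2431 = 2·884 + 663; 884 = 1·663 + 221; 663 = 3·221 + 0), and 221 | 4420.
Extended Euclid: 884·(3) + 2431·(-1) = 221. Scale by 20: m₀ = 60.
General solution m = m₀ + 11t; reducing mod 11 gives m = 5 (and n = 0).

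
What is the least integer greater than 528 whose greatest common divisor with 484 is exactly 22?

gcd(m, 484) = 22 forces 22 | m; write m = 22s. Then gcd(22s, 22·22) = 22·gcd(s, 22), so need gcd(s, 22) = 1.
22s > 528 gives s ≥ 25. The least s ≥ 25 coprime to 22 is 25, so m = 22·25 = 550.

550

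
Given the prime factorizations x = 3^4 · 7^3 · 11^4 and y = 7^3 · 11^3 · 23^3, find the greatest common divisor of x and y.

456533

min exponent per shared prime: 7^3 · 11^3 = 456533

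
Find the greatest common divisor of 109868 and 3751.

109868 = 2² · 11² · 227
3751 = 11² · 31
Common: 11² = 121

121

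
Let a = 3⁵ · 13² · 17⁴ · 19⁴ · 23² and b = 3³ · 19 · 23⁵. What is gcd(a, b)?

271377

min exponent per shared prime: 3³ · 19 · 23² = 271377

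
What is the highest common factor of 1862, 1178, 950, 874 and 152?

38

1862 = 2 · 7² · 19; 1178 = 2 · 19 · 31; 950 = 2 · 5² · 19; 874 = 2 · 19 · 23; 152 = 2³ · 19
gcd takes min exponent of each prime: 2 · 19 = 38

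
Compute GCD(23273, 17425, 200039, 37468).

17

23273 = 17 · 37²; 17425 = 5² · 17 · 41; 200039 = 7 · 17 · 41²; 37468 = 2² · 17 · 19 · 29
gcd takes min exponent of each prime: 17 = 17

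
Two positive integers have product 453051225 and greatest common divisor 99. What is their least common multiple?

4576275

For any two positive integers, gcd × lcm equals their product. Hence lcm = 453051225 / 99 = 4576275.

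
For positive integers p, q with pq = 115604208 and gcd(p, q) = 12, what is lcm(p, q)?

Since gcd(p,q)·lcm(p,q) = pq, lcm = 115604208/12 = 9633684.

9633684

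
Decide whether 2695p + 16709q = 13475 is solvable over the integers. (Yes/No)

Yes

By Bézout, 2695p + 16709q = 13475 has integer solutions iff gcd(2695, 16709) | 13475.
Euclid: 16709 = 6·2695 + 539; 2695 = 5·539 + 0. gcd = 539; 13475 mod 539 = 0. Yes.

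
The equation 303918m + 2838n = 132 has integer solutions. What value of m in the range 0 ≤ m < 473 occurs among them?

gcd(303918, 2838) = 6 (Euclid: 303918 = 107·2838 + 252; 2838 = 11·252 + 66; 252 = 3·66 + 54; 66 = 1·54 + 12; 54 = 4·12 + 6; 12 = 2·6 + 0), and 6 | 132.
Extended Euclid: 303918·(214) + 2838·(-22917) = 6. Scale by 22: m₀ = 4708.
General solution m = m₀ + 473t; reducing mod 473 gives m = 451 (and n = -48297).

451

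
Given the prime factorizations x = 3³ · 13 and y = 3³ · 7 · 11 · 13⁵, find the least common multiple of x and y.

771918147

max exponent per prime: 3³ · 7 · 11 · 13⁵ = 771918147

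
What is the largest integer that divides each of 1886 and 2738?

Euclid: 2738 = 1·1886 + 852; 1886 = 2·852 + 182; 852 = 4·182 + 124; 182 = 1·124 + 58; 124 = 2·58 + 8; 58 = 7·8 + 2; 8 = 4·2 + 0. Last nonzero remainder: 2.

2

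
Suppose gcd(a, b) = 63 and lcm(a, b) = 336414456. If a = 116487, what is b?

Using ab = gcd(a,b)·lcm(a,b) = 63·336414456 = 21194110728, we get b = 21194110728/116487 = 181944.

181944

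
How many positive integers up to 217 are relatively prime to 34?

34 = 2·17. Inclusion–exclusion on these primes:
217 − ⌊217/2⌋ − ⌊217/17⌋ + ⌊217/34⌋ = 103

103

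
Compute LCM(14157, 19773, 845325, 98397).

14157 = 3² · 11² · 13; 19773 = 3² · 13³; 845325 = 3² · 5² · 13 · 17²; 98397 = 3² · 13 · 29²
lcm takes max exponent of each prime: 3² · 5² · 11² · 13³ · 17² · 29² = 14537568827925

14537568827925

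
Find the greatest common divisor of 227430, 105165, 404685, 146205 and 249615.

45

227430 = 2 · 3² · 5 · 7 · 19²; 105165 = 3³ · 5 · 19 · 41; 404685 = 3² · 5 · 17 · 23²; 146205 = 3⁴ · 5 · 19²; 249615 = 3³ · 5 · 43²
gcd takes min exponent of each prime: 3² · 5 = 45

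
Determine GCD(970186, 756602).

14

Euclid: 970186 = 1·756602 + 213584; 756602 = 3·213584 + 115850; 213584 = 1·115850 + 97734; 115850 = 1·97734 + 18116; 97734 = 5·18116 + 7154; 18116 = 2·7154 + 3808; 7154 = 1·3808 + 3346; 3808 = 1·3346 + 462; 3346 = 7·462 + 112; 462 = 4·112 + 14; 112 = 8·14 + 0. Last nonzero remainder: 14.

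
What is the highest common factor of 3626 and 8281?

49

Euclid: 8281 = 2·3626 + 1029; 3626 = 3·1029 + 539; 1029 = 1·539 + 490; 539 = 1·490 + 49; 490 = 10·49 + 0. Last nonzero remainder: 49.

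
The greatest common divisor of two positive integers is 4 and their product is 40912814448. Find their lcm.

10228203612

gcd·lcm = product, so lcm = 40912814448/4 = 10228203612.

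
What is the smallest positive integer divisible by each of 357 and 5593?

16779

357 = 3 · 7 · 17; 5593 = 7 · 17 · 47
max exponents: 3 · 7 · 17 · 47 = 16779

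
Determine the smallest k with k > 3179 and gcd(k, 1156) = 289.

gcd(k, 1156) = 289 forces 289 | k; write k = 289s. Then gcd(289s, 289·4) = 289·gcd(s, 4), so need gcd(s, 4) = 1.
289s > 3179 gives s ≥ 12. The least s ≥ 12 coprime to 4 is 13, so k = 289·13 = 3757.

3757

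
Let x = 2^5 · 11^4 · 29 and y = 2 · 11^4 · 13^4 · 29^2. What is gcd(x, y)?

min exponent per shared prime: 2 · 11^4 · 29 = 849178

849178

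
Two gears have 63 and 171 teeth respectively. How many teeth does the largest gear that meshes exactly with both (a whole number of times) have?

63 = 3² · 7
171 = 3² · 19
Common: 3² = 9

9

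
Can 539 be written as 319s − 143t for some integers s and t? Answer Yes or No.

Yes

By Bézout, 319s − 143t = 539 has integer solutions iff gcd(319, 143) | 539.
Euclid: 319 = 2·143 + 33; 143 = 4·33 + 11; 33 = 3·11 + 0. gcd = 11; 539 mod 11 = 0. Yes.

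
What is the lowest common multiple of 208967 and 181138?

37851864446

208967 = 11³ · 157; 181138 = 2 · 41 · 47²
max exponents: 2 · 11³ · 41 · 47² · 157 = 37851864446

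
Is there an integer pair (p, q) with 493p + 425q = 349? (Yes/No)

No

gcd(493, 425): 493 = 1·425 + 68; 425 = 6·68 + 17; 68 = 4·17 + 0 → 17
17 does not divide 349, so a solution does not exist.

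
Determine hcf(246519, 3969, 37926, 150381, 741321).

441

gcd(246519, 3969): 246519 = 62·3969 + 441; 3969 = 9·441 + 0 → 441
gcd(441, 37926): 37926 = 86·441 + 0 → 441
gcd(441, 150381): 150381 = 341·441 + 0 → 441
gcd(441, 741321): 741321 = 1681·441 + 0 → 441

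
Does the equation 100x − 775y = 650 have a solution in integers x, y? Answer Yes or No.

gcd(100, 775): 775 = 7·100 + 75; 100 = 1·75 + 25; 75 = 3·25 + 0 → 25
25 divides 650, so a solution exists.

Yes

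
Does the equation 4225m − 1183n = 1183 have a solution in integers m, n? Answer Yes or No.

Yes

By Bézout, 4225m − 1183n = 1183 has integer solutions iff gcd(4225, 1183) | 1183.
Euclid: 4225 = 3·1183 + 676; 1183 = 1·676 + 507; 676 = 1·507 + 169; 507 = 3·169 + 0. gcd = 169; 1183 mod 169 = 0. Yes.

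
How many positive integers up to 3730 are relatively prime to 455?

2361

Prime factors of 455: 5, 7, 13. Count integers ≤ 3730 divisible by none of them.
By inclusion–exclusion: 3730 − ⌊3730/5⌋ − ⌊3730/7⌋ − ⌊3730/13⌋ + ⌊3730/35⌋ + ⌊3730/65⌋ + ⌊3730/91⌋ − ⌊3730/455⌋ = 2361.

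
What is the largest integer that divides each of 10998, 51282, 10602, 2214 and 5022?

gcd(10998, 51282): 51282 = 4·10998 + 7290; 10998 = 1·7290 + 3708; 7290 = 1·3708 + 3582; 3708 = 1·3582 + 126; 3582 = 28·126 + 54; 126 = 2·54 + 18; 54 = 3·18 + 0 → 18
gcd(18, 10602): 10602 = 589·18 + 0 → 18
gcd(18, 2214): 2214 = 123·18 + 0 → 18
gcd(18, 5022): 5022 = 279·18 + 0 → 18

18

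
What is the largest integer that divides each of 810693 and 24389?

1

Euclid: 810693 = 33·24389 + 5856; 24389 = 4·5856 + 965; 5856 = 6·965 + 66; 965 = 14·66 + 41; 66 = 1·41 + 25; 41 = 1·25 + 16; 25 = 1·16 + 9; 16 = 1·9 + 7; 9 = 1·7 + 2; 7 = 3·2 + 1; 2 = 2·1 + 0. Last nonzero remainder: 1.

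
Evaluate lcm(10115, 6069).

30345

10115 = 5 · 7 · 17²; 6069 = 3 · 7 · 17²
max exponents: 3 · 5 · 7 · 17² = 30345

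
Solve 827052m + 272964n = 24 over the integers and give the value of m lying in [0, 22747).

15856

Euclid: 827052 = 3·272964 + 8160; 272964 = 33·8160 + 3684; 8160 = 2·3684 + 792; 3684 = 4·792 + 516; 792 = 1·516 + 276; 516 = 1·276 + 240; 276 = 1·240 + 36; 240 = 6·36 + 24; 36 = 1·24 + 12; 24 = 2·12 + 0 → gcd = 12; 24 = 12·2.
Back-substitution yields 827052·(7928) + 272964·(-24021) = 12, so one solution is m = 7928·2 = 15856, n = -24021·2 = -48042.
Solutions in m differ by 272964/12 = 22747; the one in [0, 22747) is 15856 mod 22747 = 15856.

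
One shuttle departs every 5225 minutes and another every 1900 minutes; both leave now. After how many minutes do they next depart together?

20900

gcd first: 5225 = 2·1900 + 1425; 1900 = 1·1425 + 475; 1425 = 3·475 + 0 → gcd = 475
lcm = 5225·1900/gcd = 9927500/475 = 20900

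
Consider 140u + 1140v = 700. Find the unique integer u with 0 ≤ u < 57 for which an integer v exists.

gcd(140, 1140) = 20 (Euclid: 1140 = 8·140 + 20; 140 = 7·20 + 0), and 20 | 700.
Extended Euclid: 140·(-8) + 1140·(1) = 20. Scale by 35: u₀ = -280.
General solution u = u₀ + 57t; reducing mod 57 gives u = 5 (and v = 0).

5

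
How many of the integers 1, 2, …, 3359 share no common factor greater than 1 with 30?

896

30 = 2·3·5. Inclusion–exclusion on these primes:
3359 − ⌊3359/2⌋ − ⌊3359/3⌋ − ⌊3359/5⌋ + ⌊3359/6⌋ + ⌊3359/10⌋ + ⌊3359/15⌋ − ⌊3359/30⌋ = 896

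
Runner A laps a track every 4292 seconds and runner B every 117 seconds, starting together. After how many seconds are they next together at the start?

gcd first: 4292 = 36·117 + 80; 117 = 1·80 + 37; 80 = 2·37 + 6; 37 = 6·6 + 1; 6 = 6·1 + 0 → gcd = 1
lcm = 4292·117/gcd = 502164/1 = 502164

502164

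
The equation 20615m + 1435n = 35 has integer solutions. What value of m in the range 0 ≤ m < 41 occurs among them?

Reduce mod 1435: 20615m ≡ 35 (mod 1435). With g = gcd(20615, 1435) = 35 dividing 35, divide through: 589m ≡ 1 (mod 41).
Since gcd(589, 41) = 1, m ≡ 1·(589)⁻¹ ≡ 11 (mod 41). Smallest non-negative: 11.

11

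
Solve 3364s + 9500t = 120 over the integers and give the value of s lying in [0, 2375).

1830

gcd(3364, 9500) = 4 (Euclid: 9500 = 2·3364 + 2772; 3364 = 1·2772 + 592; 2772 = 4·592 + 404; 592 = 1·404 + 188; 404 = 2·188 + 28; 188 = 6·28 + 20; 28 = 1·20 + 8; 20 = 2·8 + 4; 8 = 2·4 + 0), and 4 | 120.
Extended Euclid: 3364·(1011) + 9500·(-358) = 4. Scale by 30: s₀ = 30330.
General solution s = s₀ + 2375k; reducing mod 2375 gives s = 1830 (and t = -648).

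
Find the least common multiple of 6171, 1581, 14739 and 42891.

6171 = 3 · 11² · 17; 1581 = 3 · 17 · 31; 14739 = 3 · 17³; 42891 = 3 · 17 · 29²
lcm takes max exponent of each prime: 3 · 11² · 17³ · 29² · 31 = 46495516749

46495516749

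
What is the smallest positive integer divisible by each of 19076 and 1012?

4826228

gcd first: 19076 = 18·1012 + 860; 1012 = 1·860 + 152; 860 = 5·152 + 100; 152 = 1·100 + 52; 100 = 1·52 + 48; 52 = 1·48 + 4; 48 = 12·4 + 0 → gcd = 4
lcm = 19076·1012/gcd = 19304912/4 = 4826228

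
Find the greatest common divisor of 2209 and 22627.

2209 = 47²
22627 = 11³ · 17
Common: 1 = 1

1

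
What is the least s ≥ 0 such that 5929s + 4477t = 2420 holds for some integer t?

14

Reduce mod 4477: 5929s ≡ 2420 (mod 4477). With g = gcd(5929, 4477) = 121 dividing 2420, divide through: 49s ≡ 20 (mod 37).
Since gcd(49, 37) = 1, s ≡ 20·(49)⁻¹ ≡ 14 (mod 37). Smallest non-negative: 14.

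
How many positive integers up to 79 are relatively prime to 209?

68

209 = 11·19. Inclusion–exclusion on these primes:
79 − ⌊79/11⌋ − ⌊79/19⌋ + ⌊79/209⌋ = 68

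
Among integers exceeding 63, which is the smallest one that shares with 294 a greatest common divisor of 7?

Multiples of 7 above 63: 7·10, 7·11, … . Need the cofactor coprime to 294/7 = 42.
Checking s = 10, 11, … the first with gcd(s, 42) = 1 is s = 11, giving 77.

77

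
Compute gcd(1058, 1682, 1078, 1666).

2

1058 = 2 · 23²; 1682 = 2 · 29²; 1078 = 2 · 7² · 11; 1666 = 2 · 7² · 17
gcd takes min exponent of each prime: 2 = 2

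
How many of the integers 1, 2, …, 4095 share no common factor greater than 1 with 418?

Prime factors of 418: 2, 11, 19. Count integers ≤ 4095 divisible by none of them.
By inclusion–exclusion: 4095 − ⌊4095/2⌋ − ⌊4095/11⌋ − ⌊4095/19⌋ + ⌊4095/22⌋ + ⌊4095/38⌋ + ⌊4095/209⌋ − ⌊4095/418⌋ = 1764.

1764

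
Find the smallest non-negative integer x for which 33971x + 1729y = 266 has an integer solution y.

133

Euclid: 33971 = 19·1729 + 1120; 1729 = 1·1120 + 609; 1120 = 1·609 + 511; 609 = 1·511 + 98; 511 = 5·98 + 21; 98 = 4·21 + 14; 21 = 1·14 + 7; 14 = 2·7 + 0 → gcd = 7; 266 = 7·38.
Back-substitution yields 33971·(88) + 1729·(-1729) = 7, so one solution is x = 88·38 = 3344, y = -1729·38 = -65702.
Solutions in x differ by 1729/7 = 247; the one in [0, 247) is 3344 mod 247 = 133.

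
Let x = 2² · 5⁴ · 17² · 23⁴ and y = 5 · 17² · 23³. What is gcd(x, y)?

min exponent per shared prime: 5 · 17² · 23³ = 17581315

17581315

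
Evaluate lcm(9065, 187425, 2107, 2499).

9065 = 5 · 7² · 37; 187425 = 3² · 5² · 7² · 17; 2107 = 7² · 43; 2499 = 3 · 7² · 17
lcm takes max exponent of each prime: 3² · 5² · 7² · 17 · 37 · 43 = 298193175

298193175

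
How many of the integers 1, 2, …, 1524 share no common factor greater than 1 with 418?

418 = 2·11·19. Inclusion–exclusion on these primes:
1524 − ⌊1524/2⌋ − ⌊1524/11⌋ − ⌊1524/19⌋ + ⌊1524/22⌋ + ⌊1524/38⌋ + ⌊1524/209⌋ − ⌊1524/418⌋ = 657

657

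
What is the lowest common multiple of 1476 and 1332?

54612

1476 = 2² · 3² · 41; 1332 = 2² · 3² · 37
max exponents: 2² · 3² · 37 · 41 = 54612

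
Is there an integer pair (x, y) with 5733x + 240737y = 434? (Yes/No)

gcd(5733, 240737): 240737 = 41·5733 + 5684; 5733 = 1·5684 + 49; 5684 = 116·49 + 0 → 49
49 does not divide 434, so a solution does not exist.

No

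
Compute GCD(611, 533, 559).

611 = 13 · 47; 533 = 13 · 41; 559 = 13 · 43
gcd takes min exponent of each prime: 13 = 13

13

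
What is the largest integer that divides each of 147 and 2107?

49

Euclid: 2107 = 14·147 + 49; 147 = 3·49 + 0. Last nonzero remainder: 49.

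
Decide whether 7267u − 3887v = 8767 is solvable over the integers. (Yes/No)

No

By Bézout, 7267u − 3887v = 8767 has integer solutions iff gcd(7267, 3887) | 8767.
Euclid: 7267 = 1·3887 + 3380; 3887 = 1·3380 + 507; 3380 = 6·507 + 338; 507 = 1·338 + 169; 338 = 2·169 + 0. gcd = 169; 8767 mod 169 = 148. No.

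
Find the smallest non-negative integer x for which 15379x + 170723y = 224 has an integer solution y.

19993

Euclid: 170723 = 11·15379 + 1554; 15379 = 9·1554 + 1393; 1554 = 1·1393 + 161; 1393 = 8·161 + 105; 161 = 1·105 + 56; 105 = 1·56 + 49; 56 = 1·49 + 7; 49 = 7·7 + 0 → gcd = 7; 224 = 7·32.
Back-substitution yields 15379·(-3186) + 170723·(287) = 7, so one solution is x = -3186·32 = -101952, y = 287·32 = 9184.
Solutions in x differ by 170723/7 = 24389; the one in [0, 24389) is -101952 mod 24389 = 19993.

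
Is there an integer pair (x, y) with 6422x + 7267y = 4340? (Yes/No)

No

gcd(6422, 7267): 7267 = 1·6422 + 845; 6422 = 7·845 + 507; 845 = 1·507 + 338; 507 = 1·338 + 169; 338 = 2·169 + 0 → 169
169 does not divide 4340, so a solution does not exist.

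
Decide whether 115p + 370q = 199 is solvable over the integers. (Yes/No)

No

gcd(115, 370): 370 = 3·115 + 25; 115 = 4·25 + 15; 25 = 1·15 + 10; 15 = 1·10 + 5; 10 = 2·5 + 0 → 5
5 does not divide 199, so a solution does not exist.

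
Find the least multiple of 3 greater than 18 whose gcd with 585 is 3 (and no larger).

21

585 = 3·195. Any a with gcd(a, 585) = 3 is a multiple of 3, say 3s, with s coprime to 195.
Need s > 18/3, so s ≥ 7. First s ≥ 7 with gcd(s, 195) = 1 is s = 7. Thus a = 3·7 = 21.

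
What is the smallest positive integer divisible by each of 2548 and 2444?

119756

gcd first: 2548 = 1·2444 + 104; 2444 = 23·104 + 52; 104 = 2·52 + 0 → gcd = 52
lcm = 2548·2444/gcd = 6227312/52 = 119756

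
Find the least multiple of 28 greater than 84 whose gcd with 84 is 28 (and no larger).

112

Multiples of 28 above 84: 28·4, 28·5, … . Need the cofactor coprime to 84/28 = 3.
Checking s = 4, 5, … the first with gcd(s, 3) = 1 is s = 4, giving 112.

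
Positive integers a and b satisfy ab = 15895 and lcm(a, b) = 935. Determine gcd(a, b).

17

gcd·lcm = product, so gcd = 15895/935 = 17.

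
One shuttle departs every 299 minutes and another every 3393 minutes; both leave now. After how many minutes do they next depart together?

299 = 13 · 23; 3393 = 3² · 13 · 29
max exponents: 3² · 13 · 23 · 29 = 78039

78039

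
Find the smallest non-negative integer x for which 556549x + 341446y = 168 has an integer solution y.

10248

gcd(556549, 341446) = 7 (Euclid: 556549 = 1·341446 + 215103; 341446 = 1·215103 + 126343; 215103 = 1·126343 + 88760; 126343 = 1·88760 + 37583; 88760 = 2·37583 + 13594; 37583 = 2·13594 + 10395; 13594 = 1·10395 + 3199; 10395 = 3·3199 + 798; 3199 = 4·798 + 7; 798 = 114·7 + 0), and 7 | 168.
Extended Euclid: 556549·(427) + 341446·(-696) = 7. Scale by 24: x₀ = 10248.
General solution x = x₀ + 48778t; reducing mod 48778 gives x = 10248 (and y = -16704).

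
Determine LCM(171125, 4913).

840737125

gcd first: 171125 = 34·4913 + 4083; 4913 = 1·4083 + 830; 4083 = 4·830 + 763; 830 = 1·763 + 67; 763 = 11·67 + 26; 67 = 2·26 + 15; 26 = 1·15 + 11; 15 = 1·11 + 4; 11 = 2·4 + 3; 4 = 1·3 + 1; 3 = 3·1 + 0 → gcd = 1
lcm = 171125·4913/gcd = 840737125/1 = 840737125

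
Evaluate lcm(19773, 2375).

46960875

gcd first: 19773 = 8·2375 + 773; 2375 = 3·773 + 56; 773 = 13·56 + 45; 56 = 1·45 + 11; 45 = 4·11 + 1; 11 = 11·1 + 0 → gcd = 1
lcm = 19773·2375/gcd = 46960875/1 = 46960875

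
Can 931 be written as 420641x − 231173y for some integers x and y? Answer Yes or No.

Yes

gcd(420641, 231173): 420641 = 1·231173 + 189468; 231173 = 1·189468 + 41705; 189468 = 4·41705 + 22648; 41705 = 1·22648 + 19057; 22648 = 1·19057 + 3591; 19057 = 5·3591 + 1102; 3591 = 3·1102 + 285; 1102 = 3·285 + 247; 285 = 1·247 + 38; 247 = 6·38 + 19; 38 = 2·19 + 0 → 19
19 divides 931, so a solution exists.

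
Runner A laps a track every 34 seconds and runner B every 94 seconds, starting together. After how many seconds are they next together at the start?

1598

gcd first: 94 = 2·34 + 26; 34 = 1·26 + 8; 26 = 3·8 + 2; 8 = 4·2 + 0 → gcd = 2
lcm = 34·94/gcd = 3196/2 = 1598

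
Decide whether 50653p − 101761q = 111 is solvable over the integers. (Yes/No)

gcd(50653, 101761): 101761 = 2·50653 + 455; 50653 = 111·455 + 148; 455 = 3·148 + 11; 148 = 13·11 + 5; 11 = 2·5 + 1; 5 = 5·1 + 0 → 1
1 divides 111, so a solution exists.

Yes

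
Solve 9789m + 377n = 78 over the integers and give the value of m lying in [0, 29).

Euclid: 9789 = 25·377 + 364; 377 = 1·364 + 13; 364 = 28·13 + 0 → gcd = 13; 78 = 13·6.
Back-substitution yields 9789·(-1) + 377·(26) = 13, so one solution is m = -1·6 = -6, n = 26·6 = 156.
Solutions in m differ by 377/13 = 29; the one in [0, 29) is -6 mod 29 = 23.

23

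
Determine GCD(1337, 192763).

1337 = 7 · 191
192763 = 17² · 23 · 29
Common: 1 = 1

1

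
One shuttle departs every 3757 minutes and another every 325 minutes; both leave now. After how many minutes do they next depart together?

93925

gcd first: 3757 = 11·325 + 182; 325 = 1·182 + 143; 182 = 1·143 + 39; 143 = 3·39 + 26; 39 = 1·26 + 13; 26 = 2·13 + 0 → gcd = 13
lcm = 3757·325/gcd = 1221025/13 = 93925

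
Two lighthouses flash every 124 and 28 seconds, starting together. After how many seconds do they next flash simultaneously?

868

gcd first: 124 = 4·28 + 12; 28 = 2·12 + 4; 12 = 3·4 + 0 → gcd = 4
lcm = 124·28/gcd = 3472/4 = 868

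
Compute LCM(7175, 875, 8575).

1757875

lcm(7175, 875) = 7175·875/gcd = 6278125/175 = 35875
lcm(35875, 8575) = 35875·8575/gcd = 307628125/175 = 1757875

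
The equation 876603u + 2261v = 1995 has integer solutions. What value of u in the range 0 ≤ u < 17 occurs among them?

Reduce mod 2261: 876603u ≡ 1995 (mod 2261). With g = gcd(876603, 2261) = 133 dividing 1995, divide through: 6591u ≡ 15 (mod 17).
Since gcd(6591, 17) = 1, u ≡ 15·(6591)⁻¹ ≡ 14 (mod 17). Smallest non-negative: 14.

14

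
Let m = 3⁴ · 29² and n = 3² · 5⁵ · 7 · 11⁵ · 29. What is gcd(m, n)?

min exponent per shared prime: 3² · 29 = 261

261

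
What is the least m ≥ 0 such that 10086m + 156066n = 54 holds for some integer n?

21338

Euclid: 156066 = 15·10086 + 4776; 10086 = 2·4776 + 534; 4776 = 8·534 + 504; 534 = 1·504 + 30; 504 = 16·30 + 24; 30 = 1·24 + 6; 24 = 4·6 + 0 → gcd = 6; 54 = 6·9.
Back-substitution yields 10086·(5261) + 156066·(-340) = 6, so one solution is m = 5261·9 = 47349, n = -340·9 = -3060.
Solutions in m differ by 156066/6 = 26011; the one in [0, 26011) is 47349 mod 26011 = 21338.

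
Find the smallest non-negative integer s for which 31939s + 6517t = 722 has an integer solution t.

241

gcd(31939, 6517) = 19 (Euclid: 31939 = 4·6517 + 5871; 6517 = 1·5871 + 646; 5871 = 9·646 + 57; 646 = 11·57 + 19; 57 = 3·19 + 0), and 19 | 722.
Extended Euclid: 31939·(-111) + 6517·(544) = 19. Scale by 38: s₀ = -4218.
General solution s = s₀ + 343k; reducing mod 343 gives s = 241 (and t = -1181).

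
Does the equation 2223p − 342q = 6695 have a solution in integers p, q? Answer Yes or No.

No

gcd(2223, 342): 2223 = 6·342 + 171; 342 = 2·171 + 0 → 171
171 does not divide 6695, so a solution does not exist.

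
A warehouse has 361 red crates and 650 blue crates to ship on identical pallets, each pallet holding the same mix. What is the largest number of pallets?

1

361 = 19²
650 = 2 · 5² · 13
Common: 1 = 1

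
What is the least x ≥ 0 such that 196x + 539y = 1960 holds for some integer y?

Reduce mod 539: 196x ≡ 1960 (mod 539). With g = gcd(196, 539) = 49 dividing 1960, divide through: 4x ≡ 40 (mod 11).
Since gcd(4, 11) = 1, x ≡ 40·(4)⁻¹ ≡ 10 (mod 11). Smallest non-negative: 10.

10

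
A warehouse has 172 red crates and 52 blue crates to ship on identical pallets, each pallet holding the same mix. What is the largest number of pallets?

Euclid: 172 = 3·52 + 16; 52 = 3·16 + 4; 16 = 4·4 + 0. Last nonzero remainder: 4.

4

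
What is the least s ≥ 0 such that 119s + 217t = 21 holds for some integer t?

Reduce mod 217: 119s ≡ 21 (mod 217). With g = gcd(119, 217) = 7 dividing 21, divide through: 17s ≡ 3 (mod 31).
Since gcd(17, 31) = 1, s ≡ 3·(17)⁻¹ ≡ 2 (mod 31). Smallest non-negative: 2.

2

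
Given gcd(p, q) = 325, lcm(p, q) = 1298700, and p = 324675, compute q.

Using pq = gcd(p,q)·lcm(p,q) = 325·1298700 = 422077500, we get q = 422077500/324675 = 1300.

1300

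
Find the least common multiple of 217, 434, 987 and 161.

217 = 7 · 31; 434 = 2 · 7 · 31; 987 = 3 · 7 · 47; 161 = 7 · 23
lcm takes max exponent of each prime: 2 · 3 · 7 · 23 · 31 · 47 = 1407462

1407462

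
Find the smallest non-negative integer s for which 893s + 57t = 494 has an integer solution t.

gcd(893, 57) = 19 (Euclid: 893 = 15·57 + 38; 57 = 1·38 + 19; 38 = 2·19 + 0), and 19 | 494.
Extended Euclid: 893·(-1) + 57·(16) = 19. Scale by 26: s₀ = -26.
General solution s = s₀ + 3k; reducing mod 3 gives s = 1 (and t = -7).

1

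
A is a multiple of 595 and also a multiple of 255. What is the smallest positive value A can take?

595 = 5 · 7 · 17; 255 = 3 · 5 · 17
max exponents: 3 · 5 · 7 · 17 = 1785

1785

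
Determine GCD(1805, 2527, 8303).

361

gcd(1805, 2527): 2527 = 1·1805 + 722; 1805 = 2·722 + 361; 722 = 2·361 + 0 → 361
gcd(361, 8303): 8303 = 23·361 + 0 → 361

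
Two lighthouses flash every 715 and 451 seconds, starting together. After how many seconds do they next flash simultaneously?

gcd first: 715 = 1·451 + 264; 451 = 1·264 + 187; 264 = 1·187 + 77; 187 = 2·77 + 33; 77 = 2·33 + 11; 33 = 3·11 + 0 → gcd = 11
lcm = 715·451/gcd = 322465/11 = 29315

29315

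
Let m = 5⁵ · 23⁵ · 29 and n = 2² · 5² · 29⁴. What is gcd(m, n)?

min exponent per shared prime: 5² · 29 = 725

725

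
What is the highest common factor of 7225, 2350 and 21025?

gcd(7225, 2350): 7225 = 3·2350 + 175; 2350 = 13·175 + 75; 175 = 2·75 + 25; 75 = 3·25 + 0 → 25
gcd(25, 21025): 21025 = 841·25 + 0 → 25

25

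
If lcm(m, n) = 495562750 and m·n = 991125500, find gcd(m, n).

2

gcd·lcm = product, so gcd = 991125500/495562750 = 2.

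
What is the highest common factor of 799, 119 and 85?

gcd(799, 119): 799 = 6·119 + 85; 119 = 1·85 + 34; 85 = 2·34 + 17; 34 = 2·17 + 0 → 17
gcd(17, 85): 85 = 5·17 + 0 → 17

17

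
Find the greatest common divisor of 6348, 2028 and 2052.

12

gcd(6348, 2028): 6348 = 3·2028 + 264; 2028 = 7·264 + 180; 264 = 1·180 + 84; 180 = 2·84 + 12; 84 = 7·12 + 0 → 12
gcd(12, 2052): 2052 = 171·12 + 0 → 12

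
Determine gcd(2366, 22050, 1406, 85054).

2366 = 2 · 7 · 13²; 22050 = 2 · 3² · 5² · 7²; 1406 = 2 · 19 · 37; 85054 = 2 · 23 · 43²
gcd takes min exponent of each prime: 2 = 2

2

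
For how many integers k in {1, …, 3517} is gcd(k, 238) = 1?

1420

238 = 2·7·17. Inclusion–exclusion on these primes:
3517 − ⌊3517/2⌋ − ⌊3517/7⌋ − ⌊3517/17⌋ + ⌊3517/14⌋ + ⌊3517/34⌋ + ⌊3517/119⌋ − ⌊3517/238⌋ = 1420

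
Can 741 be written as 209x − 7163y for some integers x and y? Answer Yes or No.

Yes

By Bézout, 209x − 7163y = 741 has integer solutions iff gcd(209, 7163) | 741.
Euclid: 7163 = 34·209 + 57; 209 = 3·57 + 38; 57 = 1·38 + 19; 38 = 2·19 + 0. gcd = 19; 741 mod 19 = 0. Yes.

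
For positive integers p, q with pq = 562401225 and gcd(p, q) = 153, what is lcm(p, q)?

3675825

gcd·lcm = product, so lcm = 562401225/153 = 3675825.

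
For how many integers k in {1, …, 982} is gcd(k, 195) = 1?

195 = 3·5·13. Inclusion–exclusion on these primes:
982 − ⌊982/3⌋ − ⌊982/5⌋ − ⌊982/13⌋ + ⌊982/15⌋ + ⌊982/39⌋ + ⌊982/65⌋ − ⌊982/195⌋ = 484

484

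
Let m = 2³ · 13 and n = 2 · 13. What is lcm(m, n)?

104

max exponent per prime: 2³ · 13 = 104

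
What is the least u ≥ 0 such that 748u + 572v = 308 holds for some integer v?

5

Reduce mod 572: 748u ≡ 308 (mod 572). With g = gcd(748, 572) = 44 dividing 308, divide through: 17u ≡ 7 (mod 13).
Since gcd(17, 13) = 1, u ≡ 7·(17)⁻¹ ≡ 5 (mod 13). Smallest non-negative: 5.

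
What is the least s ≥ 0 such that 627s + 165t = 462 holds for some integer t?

1

gcd(627, 165) = 33 (Euclid: 627 = 3·165 + 132; 165 = 1·132 + 33; 132 = 4·33 + 0), and 33 | 462.
Extended Euclid: 627·(-1) + 165·(4) = 33. Scale by 14: s₀ = -14.
General solution s = s₀ + 5k; reducing mod 5 gives s = 1 (and t = -1).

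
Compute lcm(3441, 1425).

1634475

gcd first: 3441 = 2·1425 + 591; 1425 = 2·591 + 243; 591 = 2·243 + 105; 243 = 2·105 + 33; 105 = 3·33 + 6; 33 = 5·6 + 3; 6 = 2·3 + 0 → gcd = 3
lcm = 3441·1425/gcd = 4903425/3 = 1634475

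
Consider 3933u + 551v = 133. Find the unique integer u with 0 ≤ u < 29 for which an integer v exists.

9

Reduce mod 551: 3933u ≡ 133 (mod 551). With g = gcd(3933, 551) = 19 dividing 133, divide through: 207u ≡ 7 (mod 29).
Since gcd(207, 29) = 1, u ≡ 7·(207)⁻¹ ≡ 9 (mod 29). Smallest non-negative: 9.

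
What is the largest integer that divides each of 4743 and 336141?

153

Euclid: 336141 = 70·4743 + 4131; 4743 = 1·4131 + 612; 4131 = 6·612 + 459; 612 = 1·459 + 153; 459 = 3·153 + 0. Last nonzero remainder: 153.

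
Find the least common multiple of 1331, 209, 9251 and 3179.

6146466161

lcm(1331, 209) = 1331·209/gcd = 278179/11 = 25289
lcm(25289, 9251) = 25289·9251/gcd = 233948539/11 = 21268049
lcm(21268049, 3179) = 21268049·3179/gcd = 67611127771/11 = 6146466161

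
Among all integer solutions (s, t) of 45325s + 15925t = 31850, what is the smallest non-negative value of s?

0

gcd(45325, 15925) = 1225 (Euclid: 45325 = 2·15925 + 13475; 15925 = 1·13475 + 2450; 13475 = 5·2450 + 1225; 2450 = 2·1225 + 0), and 1225 | 31850.
Extended Euclid: 45325·(6) + 15925·(-17) = 1225. Scale by 26: s₀ = 156.
General solution s = s₀ + 13k; reducing mod 13 gives s = 0 (and t = 2).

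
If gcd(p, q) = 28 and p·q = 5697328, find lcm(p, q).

203476

gcd·lcm = product, so lcm = 5697328/28 = 203476.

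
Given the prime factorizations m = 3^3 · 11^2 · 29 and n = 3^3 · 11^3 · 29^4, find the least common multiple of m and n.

25417557297

max exponent per prime: 3^3 · 11^3 · 29^4 = 25417557297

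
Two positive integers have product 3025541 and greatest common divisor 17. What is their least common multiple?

177973

For any two positive integers, gcd × lcm equals their product. Hence lcm = 3025541 / 17 = 177973.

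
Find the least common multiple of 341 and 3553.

110143

341 = 11 · 31; 3553 = 11 · 17 · 19
max exponents: 11 · 17 · 19 · 31 = 110143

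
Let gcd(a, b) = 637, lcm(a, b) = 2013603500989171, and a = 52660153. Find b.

Using ab = gcd(a,b)·lcm(a,b) = 637·2013603500989171 = 1282665430130101927, we get b = 1282665430130101927/52660153 = 24357419359.

24357419359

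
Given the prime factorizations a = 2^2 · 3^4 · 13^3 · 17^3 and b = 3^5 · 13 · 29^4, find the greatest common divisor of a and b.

1053

min exponent per shared prime: 3^4 · 13 = 1053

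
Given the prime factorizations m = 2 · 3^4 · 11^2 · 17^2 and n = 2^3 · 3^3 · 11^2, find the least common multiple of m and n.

max exponent per prime: 2^3 · 3^4 · 11^2 · 17^2 = 22659912

22659912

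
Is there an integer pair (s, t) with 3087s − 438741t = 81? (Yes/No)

Yes

gcd(3087, 438741): 438741 = 142·3087 + 387; 3087 = 7·387 + 378; 387 = 1·378 + 9; 378 = 42·9 + 0 → 9
9 divides 81, so a solution exists.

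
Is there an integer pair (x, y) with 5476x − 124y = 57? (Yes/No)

No

gcd(5476, 124): 5476 = 44·124 + 20; 124 = 6·20 + 4; 20 = 5·4 + 0 → 4
4 does not divide 57, so a solution does not exist.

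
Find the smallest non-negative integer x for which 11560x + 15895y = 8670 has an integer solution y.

gcd(11560, 15895) = 1445 (Euclid: 15895 = 1·11560 + 4335; 11560 = 2·4335 + 2890; 4335 = 1·2890 + 1445; 2890 = 2·1445 + 0), and 1445 | 8670.
Extended Euclid: 11560·(-4) + 15895·(3) = 1445. Scale by 6: x₀ = -24.
General solution x = x₀ + 11t; reducing mod 11 gives x = 9 (and y = -6).

9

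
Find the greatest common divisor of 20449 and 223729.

121

Euclid: 223729 = 10·20449 + 19239; 20449 = 1·19239 + 1210; 19239 = 15·1210 + 1089; 1210 = 1·1089 + 121; 1089 = 9·121 + 0. Last nonzero remainder: 121.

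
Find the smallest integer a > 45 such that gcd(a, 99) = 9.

99 = 9·11. Any a with gcd(a, 99) = 9 is a multiple of 9, say 9s, with s coprime to 11.
Need s > 45/9, so s ≥ 6. First s ≥ 6 with gcd(s, 11) = 1 is s = 6. Thus a = 9·6 = 54.

54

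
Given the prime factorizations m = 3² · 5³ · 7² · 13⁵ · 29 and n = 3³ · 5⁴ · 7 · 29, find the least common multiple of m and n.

max exponent per prime: 3³ · 5⁴ · 7² · 13⁵ · 29 = 8903374081875

8903374081875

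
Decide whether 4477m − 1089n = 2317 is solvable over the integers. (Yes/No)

No

gcd(4477, 1089): 4477 = 4·1089 + 121; 1089 = 9·121 + 0 → 121
121 does not divide 2317, so a solution does not exist.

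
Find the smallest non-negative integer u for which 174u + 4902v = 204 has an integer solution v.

Euclid: 4902 = 28·174 + 30; 174 = 5·30 + 24; 30 = 1·24 + 6; 24 = 4·6 + 0 → gcd = 6; 204 = 6·34.
Back-substitution yields 174·(-169) + 4902·(6) = 6, so one solution is u = -169·34 = -5746, v = 6·34 = 204.
Solutions in u differ by 4902/6 = 817; the one in [0, 817) is -5746 mod 817 = 790.

790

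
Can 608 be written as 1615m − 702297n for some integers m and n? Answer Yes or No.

By Bézout, 1615m − 702297n = 608 has integer solutions iff gcd(1615, 702297) | 608.
Euclid: 702297 = 434·1615 + 1387; 1615 = 1·1387 + 228; 1387 = 6·228 + 19; 228 = 12·19 + 0. gcd = 19; 608 mod 19 = 0. Yes.

Yes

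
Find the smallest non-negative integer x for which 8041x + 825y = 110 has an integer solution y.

Reduce mod 825: 8041x ≡ 110 (mod 825). With g = gcd(8041, 825) = 11 dividing 110, divide through: 731x ≡ 10 (mod 75).
Since gcd(731, 75) = 1, x ≡ 10·(731)⁻¹ ≡ 35 (mod 75). Smallest non-negative: 35.

35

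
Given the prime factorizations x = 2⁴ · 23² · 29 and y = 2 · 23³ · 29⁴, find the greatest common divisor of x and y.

30682

min exponent per shared prime: 2 · 23² · 29 = 30682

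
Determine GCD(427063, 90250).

427063 = 7 · 13² · 19²
90250 = 2 · 5³ · 19²
Common: 19² = 361

361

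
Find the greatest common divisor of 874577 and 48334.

874577 = 11 · 43³
48334 = 2 · 11 · 13³
Common: 11 = 11

11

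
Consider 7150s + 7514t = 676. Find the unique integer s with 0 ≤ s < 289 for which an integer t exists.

Reduce mod 7514: 7150s ≡ 676 (mod 7514). With g = gcd(7150, 7514) = 26 dividing 676, divide through: 275s ≡ 26 (mod 289).
Since gcd(275, 289) = 1, s ≡ 26·(275)⁻¹ ≡ 122 (mod 289). Smallest non-negative: 122.

122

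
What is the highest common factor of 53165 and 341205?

53165 = 5 · 7³ · 31
341205 = 3 · 5 · 23² · 43
Common: 5 = 5

5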